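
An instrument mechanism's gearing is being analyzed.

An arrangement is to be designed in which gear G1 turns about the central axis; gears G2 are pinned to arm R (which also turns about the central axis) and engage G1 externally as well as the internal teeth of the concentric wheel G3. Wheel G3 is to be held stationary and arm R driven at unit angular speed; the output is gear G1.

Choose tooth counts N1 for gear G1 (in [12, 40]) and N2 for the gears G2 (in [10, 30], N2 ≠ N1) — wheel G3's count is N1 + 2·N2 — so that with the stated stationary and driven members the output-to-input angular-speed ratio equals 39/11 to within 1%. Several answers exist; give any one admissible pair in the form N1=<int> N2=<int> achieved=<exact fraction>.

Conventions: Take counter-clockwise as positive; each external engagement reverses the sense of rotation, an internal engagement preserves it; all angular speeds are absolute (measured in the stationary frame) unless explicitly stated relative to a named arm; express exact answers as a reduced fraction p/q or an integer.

N1=22 N2=17 achieved=39/11

topology: planetary set — design target 39/11, arm = carrier (Willis)
Willis with ω_ring = 0: ω_sun/ω_arm = (N1+N3)/N1; set equal to 39/11  ⇒  N3/N1 = 39/11 − 1 = 28/11
N3 = N1 + 2·N2  ⇒  N2/N1 = (N3/N1 − 1)/2 = (28/11 − 1)/2 = 17/22
smallest multiple with N1 ≥ 12 and N2 ≥ 10: k = 1  ⇒  N1 = 1·22 = 22, N2 = 1·17 = 17 (N1 ≤ 40, N2 ≤ 30, N2 ≠ N1 ✓), N3 = 22 + 2·17 = 56
check: (N1+N3)/N1 with N1 = 22, N3 = 56 gives 39/11; |achieved − target| = 0 ≤ 39/1100 ✓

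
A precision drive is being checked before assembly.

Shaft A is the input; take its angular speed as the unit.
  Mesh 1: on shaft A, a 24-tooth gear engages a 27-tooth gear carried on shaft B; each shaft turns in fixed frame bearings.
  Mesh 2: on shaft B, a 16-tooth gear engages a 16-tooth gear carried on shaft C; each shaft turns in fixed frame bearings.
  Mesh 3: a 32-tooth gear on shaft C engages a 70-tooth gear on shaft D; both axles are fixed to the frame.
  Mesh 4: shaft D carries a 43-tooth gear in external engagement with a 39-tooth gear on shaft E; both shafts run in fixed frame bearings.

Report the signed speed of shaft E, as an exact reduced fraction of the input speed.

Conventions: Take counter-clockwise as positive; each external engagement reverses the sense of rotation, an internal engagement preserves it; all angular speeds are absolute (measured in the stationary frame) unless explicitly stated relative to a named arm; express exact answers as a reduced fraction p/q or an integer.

5504/12285

4-mesh fixed-axis compound train (all bearings frame-fixed)
mesh 1 [24T→27T]: |ω|/ω_in = 1×24/27 = 8/9, sense flips to −
mesh 2 [16T→16T]: |ω|/ω_in = (8/9)×16/16 = 8/9, sense flips to +
mesh 3 [32T→70T]: |ω|/ω_in = (8/9)×32/70 = 128/315, sense flips to −
mesh 4 [43T→39T]: |ω|/ω_in = (128/315)×43/39 = 5504/12285, sense flips to +
signed output speed (× input speed) = 5504/12285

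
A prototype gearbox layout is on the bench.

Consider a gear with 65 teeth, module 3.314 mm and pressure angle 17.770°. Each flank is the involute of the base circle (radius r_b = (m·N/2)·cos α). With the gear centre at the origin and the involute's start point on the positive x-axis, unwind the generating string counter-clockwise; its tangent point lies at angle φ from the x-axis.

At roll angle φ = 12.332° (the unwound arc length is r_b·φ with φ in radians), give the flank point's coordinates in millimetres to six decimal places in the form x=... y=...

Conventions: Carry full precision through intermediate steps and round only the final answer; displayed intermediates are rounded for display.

x=104.914605 y=0.339315

recognized (one wheel, involute flank): single-mesh tooth geometry, m = 3.314, N = 65
pitch radius r_p = m·N/2 = 3.314·65/2 = 107.705000
base radius r_b = r_p·cos α = 107.705000·cos 17.770° = 102.566322
roll angle φ = 12.332° = 0.21523400 rad
x = r_b·(cos φ + φ·sin φ) = 104.914605
y = r_b·(sin φ − φ·cos φ) = 0.339315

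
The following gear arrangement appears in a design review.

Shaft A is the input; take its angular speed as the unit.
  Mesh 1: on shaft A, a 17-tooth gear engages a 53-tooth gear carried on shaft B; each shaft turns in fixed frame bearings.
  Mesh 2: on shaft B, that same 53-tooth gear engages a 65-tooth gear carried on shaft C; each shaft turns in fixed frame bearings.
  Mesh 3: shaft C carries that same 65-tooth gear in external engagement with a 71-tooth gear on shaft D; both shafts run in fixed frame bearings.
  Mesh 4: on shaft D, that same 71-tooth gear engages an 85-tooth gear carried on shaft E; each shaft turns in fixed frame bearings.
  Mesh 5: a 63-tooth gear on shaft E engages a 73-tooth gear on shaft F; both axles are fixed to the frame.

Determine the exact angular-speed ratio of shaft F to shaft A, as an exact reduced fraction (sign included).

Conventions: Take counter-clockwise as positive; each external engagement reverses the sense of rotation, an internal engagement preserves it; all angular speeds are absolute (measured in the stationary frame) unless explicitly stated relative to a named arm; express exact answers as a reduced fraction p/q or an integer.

class = fixed-axis compound train [5 meshes; 5 ratios multiply, 5 sense flips]
mesh 1 [17T→53T]: running ratio 17/53, sense −
mesh 2 [53T→65T]: running ratio 17/65, sense +
mesh 3 [65T→71T]: running ratio 17/71, sense −
mesh 4 [71T→85T]: running ratio 1/5, sense +
mesh 5 [63T→73T]: running ratio 63/365, sense −
ω_out/ω_in = -63/365

-63/365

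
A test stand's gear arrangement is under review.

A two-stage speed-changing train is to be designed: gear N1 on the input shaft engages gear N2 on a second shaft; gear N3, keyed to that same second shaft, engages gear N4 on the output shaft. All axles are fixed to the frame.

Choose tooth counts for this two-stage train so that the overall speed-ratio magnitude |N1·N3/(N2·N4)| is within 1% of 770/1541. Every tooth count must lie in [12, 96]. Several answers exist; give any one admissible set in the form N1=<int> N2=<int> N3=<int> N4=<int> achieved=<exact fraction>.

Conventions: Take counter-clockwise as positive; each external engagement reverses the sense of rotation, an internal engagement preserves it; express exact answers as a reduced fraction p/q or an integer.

N1=14 N2=23 N3=55 N4=67 achieved=770/1541

class = fixed-axis compound train [2-stage, 770/1541 wanted]
target = 770/1541 in lowest terms: an exact hit needs N1·N3 = k·770 and N2·N4 = k·1541 for one integer k, every count in [12, 96]; additionally prefer no 1:1 stage (N1 ≠ N2, N3 ≠ N4)
k = 1: N1·N3 = 770 = 14·55, N2·N4 = 1541 = 23·67
achieved = 14·55/(23·67) = 770/1541; |achieved − target| = 0 ≤ 77/15410 ✓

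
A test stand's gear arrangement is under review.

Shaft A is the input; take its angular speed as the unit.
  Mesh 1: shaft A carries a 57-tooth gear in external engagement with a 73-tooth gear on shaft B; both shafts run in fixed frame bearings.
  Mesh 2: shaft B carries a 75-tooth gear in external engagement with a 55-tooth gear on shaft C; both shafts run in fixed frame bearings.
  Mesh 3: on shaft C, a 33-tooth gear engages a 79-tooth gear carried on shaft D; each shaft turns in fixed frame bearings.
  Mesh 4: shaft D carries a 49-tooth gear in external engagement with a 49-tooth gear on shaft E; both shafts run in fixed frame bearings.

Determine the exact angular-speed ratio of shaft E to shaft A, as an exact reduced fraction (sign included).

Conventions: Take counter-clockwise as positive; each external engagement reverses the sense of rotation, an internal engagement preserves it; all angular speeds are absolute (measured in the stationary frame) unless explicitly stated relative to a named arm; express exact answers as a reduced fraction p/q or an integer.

2565/5767

class = fixed-axis compound train [4 meshes; 4 ratios multiply, 4 sense flips]
mesh 1 [57T→73T]: running ratio 57/73, sense −
mesh 2 [75T→55T]: running ratio 855/803, sense +
mesh 3 [33T→79T]: running ratio 2565/5767, sense −
mesh 4 [49T→49T]: running ratio 2565/5767, sense +
ω_out/ω_in = 2565/5767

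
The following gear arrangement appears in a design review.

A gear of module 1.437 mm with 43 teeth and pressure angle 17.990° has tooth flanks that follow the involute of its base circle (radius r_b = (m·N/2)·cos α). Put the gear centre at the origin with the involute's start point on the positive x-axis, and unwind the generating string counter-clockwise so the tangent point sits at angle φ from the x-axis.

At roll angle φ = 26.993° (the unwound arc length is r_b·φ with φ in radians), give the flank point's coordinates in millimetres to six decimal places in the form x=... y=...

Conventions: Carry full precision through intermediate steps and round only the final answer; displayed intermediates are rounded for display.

x=32.467323 y=1.001660

recognized (one wheel, involute flank): single-mesh tooth geometry, m = 1.437, N = 43
pitch radius r_p = m·N/2 = 1.437·43/2 = 30.895500
base radius r_b = r_p·cos α = 30.895500·cos 17.990° = 29.385032
roll angle φ = 26.993° = 0.47111672 rad
x = r_b·(cos φ + φ·sin φ) = 32.467323
y = r_b·(sin φ − φ·cos φ) = 1.001660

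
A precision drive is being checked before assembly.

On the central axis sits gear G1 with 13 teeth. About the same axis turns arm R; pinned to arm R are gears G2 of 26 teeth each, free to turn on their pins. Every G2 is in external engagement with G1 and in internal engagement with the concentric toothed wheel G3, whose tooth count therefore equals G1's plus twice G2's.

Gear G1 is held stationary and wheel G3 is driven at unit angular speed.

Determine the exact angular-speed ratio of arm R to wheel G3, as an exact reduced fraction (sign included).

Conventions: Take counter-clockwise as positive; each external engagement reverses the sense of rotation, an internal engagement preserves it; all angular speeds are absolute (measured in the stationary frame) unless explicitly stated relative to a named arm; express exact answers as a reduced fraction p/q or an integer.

5/6

recognized (axles ride arm R): planetary set, 13/26/65 teeth
ring teeth: 13 + 2·26 = 65
13(ω_sun−ω_arm) = −65(ω_ring−ω_arm),  ω_sun = 0, ω_ring = 1
13(0−ω_arm) = −65(1−ω_arm)  ⇒  78·ω_arm = 65  ⇒  ω_arm = 5/6
ω_out/ω_in = 5/6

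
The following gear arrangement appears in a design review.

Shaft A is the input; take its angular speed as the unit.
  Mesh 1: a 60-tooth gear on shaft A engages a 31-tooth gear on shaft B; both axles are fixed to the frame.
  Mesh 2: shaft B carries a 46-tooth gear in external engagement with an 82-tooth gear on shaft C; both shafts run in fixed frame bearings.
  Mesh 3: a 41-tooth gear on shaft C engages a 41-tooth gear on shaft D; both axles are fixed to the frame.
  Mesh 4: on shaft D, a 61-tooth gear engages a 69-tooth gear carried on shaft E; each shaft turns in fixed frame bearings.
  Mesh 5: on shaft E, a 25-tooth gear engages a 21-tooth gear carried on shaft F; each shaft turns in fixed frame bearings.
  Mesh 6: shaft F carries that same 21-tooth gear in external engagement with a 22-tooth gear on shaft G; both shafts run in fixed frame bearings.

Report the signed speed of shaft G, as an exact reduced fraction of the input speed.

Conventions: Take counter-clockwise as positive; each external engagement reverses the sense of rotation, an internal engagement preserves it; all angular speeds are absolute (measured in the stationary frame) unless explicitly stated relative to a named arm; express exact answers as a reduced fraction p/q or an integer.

6-mesh fixed-axis compound train (all bearings frame-fixed)
mesh 1 [60T→31T]: |ω|/ω_in = 1×60/31 = 60/31, sense flips to −
mesh 2 [46T→82T]: |ω|/ω_in = (60/31)×46/82 = 1380/1271, sense flips to +
mesh 3 [41T→41T]: |ω|/ω_in = (1380/1271)×41/41 = 1380/1271, sense flips to −
mesh 4 [61T→69T]: |ω|/ω_in = (1380/1271)×61/69 = 1220/1271, sense flips to +
mesh 5 [25T→21T]: |ω|/ω_in = (1220/1271)×25/21 = 30500/26691, sense flips to −
mesh 6 [21T→22T]: |ω|/ω_in = (30500/26691)×21/22 = 15250/13981, sense flips to +
signed output speed (× input speed) = 15250/13981

15250/13981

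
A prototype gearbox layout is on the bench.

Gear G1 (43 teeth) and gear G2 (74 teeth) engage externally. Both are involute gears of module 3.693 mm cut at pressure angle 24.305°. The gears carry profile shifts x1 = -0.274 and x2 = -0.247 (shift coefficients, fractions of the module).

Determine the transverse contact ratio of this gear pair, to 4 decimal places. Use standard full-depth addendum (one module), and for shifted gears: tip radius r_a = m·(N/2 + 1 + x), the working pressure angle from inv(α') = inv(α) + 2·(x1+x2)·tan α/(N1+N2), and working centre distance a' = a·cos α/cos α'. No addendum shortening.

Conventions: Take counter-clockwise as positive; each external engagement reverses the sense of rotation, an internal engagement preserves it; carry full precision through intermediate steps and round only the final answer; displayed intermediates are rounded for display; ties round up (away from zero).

1.6469

recognized (one external pair, fixed centres): single-mesh tooth geometry, m = 3.693, N1 = 43, N2 = 74
base radii: r_b1 = 72.362113, r_b2 = 124.530148
tip radii: r_a1 = 82.080618, r_a2 = 139.421829
inv(α') = inv(24.305°) + 2·(-0.274-0.247)·tan α/(43+74) = 0.02339796  ⇒  α' = 23.11035°
a' = a·cos α / cos α' = 216.0405·cos 24.305°/cos 23.11035° = 214.071351
action lengths: √(r_a1²−r_b1²) = 38.742128, √(r_a2²−r_b2²) = 62.695205
base pitch p_b = π·m·cos α = 10.573595
CR = (38.742128 + 62.695205 − 214.071351·sin 23.11035°)/10.573595 = 1.646899
contact ratio ≈ 1.6469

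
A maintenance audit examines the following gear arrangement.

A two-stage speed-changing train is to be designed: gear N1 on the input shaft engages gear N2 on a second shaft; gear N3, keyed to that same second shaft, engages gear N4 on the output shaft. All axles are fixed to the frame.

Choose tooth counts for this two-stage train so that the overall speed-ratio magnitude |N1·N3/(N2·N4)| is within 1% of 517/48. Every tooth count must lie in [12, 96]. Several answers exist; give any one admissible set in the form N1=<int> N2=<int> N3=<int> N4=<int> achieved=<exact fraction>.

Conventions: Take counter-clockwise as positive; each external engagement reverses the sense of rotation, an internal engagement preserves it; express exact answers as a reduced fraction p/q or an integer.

2-stage fixed-axis compound train for ratio 517/48
target = 517/48 in lowest terms: an exact hit needs N1·N3 = k·517 and N2·N4 = k·48 for one integer k, every count in [12, 96]; additionally prefer no 1:1 stage (N1 ≠ N2, N3 ≠ N4)
k = 1…2: no 1:1-free in-range split of k·517 and k·48 into factor pairs; take k = 3
k = 3: N1·N3 = 1551 = 33·47, N2·N4 = 144 = 12·12
achieved = 33·47/(12·12) = 517/48; |achieved − target| = 0 ≤ 517/4800 ✓

N1=33 N2=12 N3=47 N4=12 achieved=517/48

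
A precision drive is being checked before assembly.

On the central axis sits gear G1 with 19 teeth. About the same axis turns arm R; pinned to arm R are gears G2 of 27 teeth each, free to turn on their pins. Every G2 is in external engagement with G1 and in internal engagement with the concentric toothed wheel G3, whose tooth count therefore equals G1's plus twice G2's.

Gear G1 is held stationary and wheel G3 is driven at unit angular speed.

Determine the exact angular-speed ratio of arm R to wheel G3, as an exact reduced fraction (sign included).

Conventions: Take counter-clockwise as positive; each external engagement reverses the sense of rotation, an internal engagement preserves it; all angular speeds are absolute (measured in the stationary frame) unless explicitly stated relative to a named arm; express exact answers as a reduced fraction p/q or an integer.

73/92

planetary set (19T centre, 27T on arm, 73T internal) — Willis relation
ring teeth: 19 + 2·27 = 73
19(ω_sun−ω_arm) = −73(ω_ring−ω_arm),  ω_sun = 0, ω_ring = 1
19(0−ω_arm) = −73(1−ω_arm)  ⇒  92·ω_arm = 73  ⇒  ω_arm = 73/92
ω_out/ω_in = 73/92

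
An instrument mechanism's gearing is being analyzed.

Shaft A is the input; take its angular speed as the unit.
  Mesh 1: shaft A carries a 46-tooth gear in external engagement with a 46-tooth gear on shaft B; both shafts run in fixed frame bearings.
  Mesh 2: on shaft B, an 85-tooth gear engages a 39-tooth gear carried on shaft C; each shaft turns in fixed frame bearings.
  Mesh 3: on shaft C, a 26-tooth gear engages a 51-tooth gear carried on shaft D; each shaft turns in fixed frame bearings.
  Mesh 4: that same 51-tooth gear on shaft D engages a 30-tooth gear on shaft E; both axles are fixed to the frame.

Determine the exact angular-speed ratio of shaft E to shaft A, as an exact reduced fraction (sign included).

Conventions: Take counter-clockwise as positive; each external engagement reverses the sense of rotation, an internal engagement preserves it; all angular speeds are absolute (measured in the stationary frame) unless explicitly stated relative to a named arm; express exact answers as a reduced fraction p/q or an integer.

17/9

class = fixed-axis compound train [4 meshes; 4 ratios multiply, 4 sense flips]
mesh 1 [46T→46T]: running ratio 1, sense −
mesh 2 [85T→39T]: running ratio 85/39, sense +
mesh 3 [26T→51T]: running ratio 10/9, sense −
mesh 4 [51T→30T]: running ratio 17/9, sense +
ω_out/ω_in = 17/9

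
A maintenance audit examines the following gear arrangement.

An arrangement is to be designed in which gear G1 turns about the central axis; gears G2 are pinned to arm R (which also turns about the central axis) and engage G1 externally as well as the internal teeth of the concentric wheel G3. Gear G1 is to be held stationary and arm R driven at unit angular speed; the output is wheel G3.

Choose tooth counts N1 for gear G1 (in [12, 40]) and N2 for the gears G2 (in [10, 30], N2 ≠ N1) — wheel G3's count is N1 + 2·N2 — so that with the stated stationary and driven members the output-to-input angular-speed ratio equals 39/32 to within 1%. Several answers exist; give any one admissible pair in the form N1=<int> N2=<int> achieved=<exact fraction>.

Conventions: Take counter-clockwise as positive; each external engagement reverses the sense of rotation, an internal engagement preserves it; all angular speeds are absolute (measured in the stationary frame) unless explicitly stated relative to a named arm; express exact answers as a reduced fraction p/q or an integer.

N1=14 N2=25 achieved=39/32

planetary set to be sized for 39/32 (Willis relation)
Willis with ω_sun = 0: ω_ring/ω_arm = (N1+N3)/N3; set equal to 39/32  ⇒  N3/N1 = 1/(39/32 − 1) = 32/7
N3 = N1 + 2·N2  ⇒  N2/N1 = (N3/N1 − 1)/2 = (32/7 − 1)/2 = 25/14
smallest multiple with N1 ≥ 12 and N2 ≥ 10: k = 1  ⇒  N1 = 1·14 = 14, N2 = 1·25 = 25 (N1 ≤ 40, N2 ≤ 30, N2 ≠ N1 ✓), N3 = 14 + 2·25 = 64
check: (N1+N3)/N3 with N1 = 14, N3 = 64 gives 39/32; |achieved − target| = 0 ≤ 39/3200 ✓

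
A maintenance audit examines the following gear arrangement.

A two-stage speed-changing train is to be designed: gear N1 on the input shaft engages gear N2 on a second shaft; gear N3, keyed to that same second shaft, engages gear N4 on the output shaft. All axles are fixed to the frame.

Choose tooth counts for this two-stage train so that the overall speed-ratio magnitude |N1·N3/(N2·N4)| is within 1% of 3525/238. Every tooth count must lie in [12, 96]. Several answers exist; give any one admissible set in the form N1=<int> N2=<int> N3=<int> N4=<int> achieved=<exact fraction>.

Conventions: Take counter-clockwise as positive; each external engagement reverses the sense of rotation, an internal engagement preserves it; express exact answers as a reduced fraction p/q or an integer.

N1=47 N2=14 N3=75 N4=17 achieved=3525/238

topology: fixed-axis compound train — 2 stages, target 3525/238
target = 3525/238 in lowest terms: an exact hit needs N1·N3 = k·3525 and N2·N4 = k·238 for one integer k, every count in [12, 96]; additionally prefer no 1:1 stage (N1 ≠ N2, N3 ≠ N4)
k = 1: N1·N3 = 3525 = 47·75, N2·N4 = 238 = 14·17
achieved = 47·75/(14·17) = 3525/238; |achieved − target| = 0 ≤ 141/952 ✓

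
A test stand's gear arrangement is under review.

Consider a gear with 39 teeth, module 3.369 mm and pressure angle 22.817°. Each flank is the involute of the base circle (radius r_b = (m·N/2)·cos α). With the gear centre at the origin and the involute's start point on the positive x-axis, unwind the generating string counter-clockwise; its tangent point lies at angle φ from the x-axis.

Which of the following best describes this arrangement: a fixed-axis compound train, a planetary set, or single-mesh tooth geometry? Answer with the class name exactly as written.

single-mesh tooth geometry

recognized (one wheel, involute flank): single-mesh tooth geometry, m = 3.369, N = 39
classification: single-mesh tooth geometry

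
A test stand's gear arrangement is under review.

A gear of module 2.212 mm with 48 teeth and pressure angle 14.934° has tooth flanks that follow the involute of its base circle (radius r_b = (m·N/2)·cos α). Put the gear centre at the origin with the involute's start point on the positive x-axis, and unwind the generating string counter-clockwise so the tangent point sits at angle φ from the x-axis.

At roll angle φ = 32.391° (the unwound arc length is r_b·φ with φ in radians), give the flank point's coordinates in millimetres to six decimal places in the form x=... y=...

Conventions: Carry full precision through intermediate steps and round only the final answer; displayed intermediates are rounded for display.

x=58.848332 y=2.991671

topology: single-mesh involute geometry — m = 2.212, N = 48
pitch radius r_p = m·N/2 = 2.212·48/2 = 53.088000
base radius r_b = r_p·cos α = 53.088000·cos 14.934° = 51.294864
roll angle φ = 32.391° = 0.56532960 rad
x = r_b·(cos φ + φ·sin φ) = 58.848332
y = r_b·(sin φ − φ·cos φ) = 2.991671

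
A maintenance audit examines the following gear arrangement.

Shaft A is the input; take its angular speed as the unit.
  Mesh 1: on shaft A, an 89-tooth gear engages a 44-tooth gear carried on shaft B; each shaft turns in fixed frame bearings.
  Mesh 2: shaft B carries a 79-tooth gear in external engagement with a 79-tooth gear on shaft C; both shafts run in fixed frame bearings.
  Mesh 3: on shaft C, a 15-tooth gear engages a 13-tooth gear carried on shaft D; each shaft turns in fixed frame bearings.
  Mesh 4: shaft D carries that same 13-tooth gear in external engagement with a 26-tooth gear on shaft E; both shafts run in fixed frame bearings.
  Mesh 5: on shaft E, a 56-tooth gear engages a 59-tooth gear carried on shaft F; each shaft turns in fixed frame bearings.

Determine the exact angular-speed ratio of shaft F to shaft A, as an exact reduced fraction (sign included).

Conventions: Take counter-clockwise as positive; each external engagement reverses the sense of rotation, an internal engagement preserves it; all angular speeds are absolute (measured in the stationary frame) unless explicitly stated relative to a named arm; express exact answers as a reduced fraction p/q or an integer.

class = fixed-axis compound train [5 meshes; 5 ratios multiply, 5 sense flips]
mesh 1 [89T→44T]: running ratio 89/44, sense −
mesh 2 [79T→79T]: running ratio 89/44, sense +
mesh 3 [15T→13T]: running ratio 1335/572, sense −
mesh 4 [13T→26T]: running ratio 1335/1144, sense +
mesh 5 [56T→59T]: running ratio 9345/8437, sense −
ω_out/ω_in = -9345/8437

-9345/8437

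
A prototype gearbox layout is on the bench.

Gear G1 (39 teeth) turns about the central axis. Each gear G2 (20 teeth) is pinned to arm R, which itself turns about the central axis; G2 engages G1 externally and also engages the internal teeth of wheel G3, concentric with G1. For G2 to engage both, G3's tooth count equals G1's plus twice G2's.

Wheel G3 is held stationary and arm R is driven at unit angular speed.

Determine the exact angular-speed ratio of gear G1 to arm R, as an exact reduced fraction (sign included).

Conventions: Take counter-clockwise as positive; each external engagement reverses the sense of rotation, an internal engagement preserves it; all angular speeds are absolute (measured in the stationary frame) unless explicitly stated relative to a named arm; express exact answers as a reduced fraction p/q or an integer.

class = planetary set [G3 = 39+2·20 = 79; Willis about the carrier]
ring teeth: 39 + 2·20 = 79
39(ω_sun−ω_arm) = −79(ω_ring−ω_arm),  ω_ring = 0, ω_arm = 1
ω_sun = 1 − (79/39)(0−1) = 118/39
ω_out/ω_in = 118/39

118/39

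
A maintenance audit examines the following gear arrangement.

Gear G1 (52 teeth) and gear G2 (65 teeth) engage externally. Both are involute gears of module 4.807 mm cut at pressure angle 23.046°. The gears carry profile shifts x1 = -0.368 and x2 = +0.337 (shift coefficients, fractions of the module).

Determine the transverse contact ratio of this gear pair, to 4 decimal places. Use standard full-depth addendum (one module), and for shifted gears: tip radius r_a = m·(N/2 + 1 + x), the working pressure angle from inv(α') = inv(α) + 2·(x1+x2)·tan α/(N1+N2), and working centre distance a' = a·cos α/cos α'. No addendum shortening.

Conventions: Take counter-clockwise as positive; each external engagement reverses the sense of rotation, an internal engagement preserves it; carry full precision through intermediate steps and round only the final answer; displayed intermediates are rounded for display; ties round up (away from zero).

1.6280

single-mesh involute tooth geometry (52T engaging 65T at module 4.807)
base radii: r_b1 = 115.007294, r_b2 = 143.759117
tip radii: r_a1 = 128.020024, r_a2 = 162.654459
inv(α') = inv(23.046°) + 2·(-0.368+0.337)·tan α/(52+65) = 0.02296863  ⇒  α' = 22.97438°
a' = a·cos α / cos α' = 281.2095·cos 23.046°/cos 22.97438° = 281.060264
action lengths: √(r_a1²−r_b1²) = 56.235655, √(r_a2²−r_b2²) = 76.090665
base pitch p_b = π·m·cos α = 13.896387
CR = (56.235655 + 76.090665 − 281.060264·sin 22.97438°)/13.896387 = 1.627978
contact ratio ≈ 1.6280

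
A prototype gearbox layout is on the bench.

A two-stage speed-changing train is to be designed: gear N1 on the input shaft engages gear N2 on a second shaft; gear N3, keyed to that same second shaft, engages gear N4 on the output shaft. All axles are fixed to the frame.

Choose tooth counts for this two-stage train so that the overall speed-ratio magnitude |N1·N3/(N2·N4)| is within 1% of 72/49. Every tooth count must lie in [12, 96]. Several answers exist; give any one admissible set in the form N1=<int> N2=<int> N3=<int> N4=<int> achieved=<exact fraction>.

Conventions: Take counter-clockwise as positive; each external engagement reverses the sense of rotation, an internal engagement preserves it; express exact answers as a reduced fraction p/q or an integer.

N1=12 N2=14 N3=24 N4=14 achieved=72/49

design class (target 72/49): fixed-axis compound train
target = 72/49 in lowest terms: an exact hit needs N1·N3 = k·72 and N2·N4 = k·49 for one integer k, every count in [12, 96]; additionally prefer no 1:1 stage (N1 ≠ N2, N3 ≠ N4)
k = 1…3: no 1:1-free in-range split of k·72 and k·49 into factor pairs; take k = 4
k = 4: N1·N3 = 288 = 12·24, N2·N4 = 196 = 14·14
achieved = 12·24/(14·14) = 72/49; |achieved − target| = 0 ≤ 18/1225 ✓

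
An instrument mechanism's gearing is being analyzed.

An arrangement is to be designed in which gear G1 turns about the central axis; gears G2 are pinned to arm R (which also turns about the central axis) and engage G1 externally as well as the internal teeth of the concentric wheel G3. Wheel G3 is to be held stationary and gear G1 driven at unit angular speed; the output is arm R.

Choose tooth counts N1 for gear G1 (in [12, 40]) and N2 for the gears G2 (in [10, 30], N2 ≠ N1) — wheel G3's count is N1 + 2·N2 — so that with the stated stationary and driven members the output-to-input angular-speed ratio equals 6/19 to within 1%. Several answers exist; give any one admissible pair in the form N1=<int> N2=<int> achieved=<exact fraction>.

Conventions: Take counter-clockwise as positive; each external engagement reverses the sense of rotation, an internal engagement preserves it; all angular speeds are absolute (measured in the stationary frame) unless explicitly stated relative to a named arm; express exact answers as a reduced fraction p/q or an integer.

topology: planetary set — design target 6/19, arm = carrier (Willis)
Willis with ω_ring = 0: ω_arm/ω_sun = N1/(N1+N3); set equal to 6/19  ⇒  N3/N1 = 1/(6/19) − 1 = 13/6
N3 = N1 + 2·N2  ⇒  N2/N1 = (N3/N1 − 1)/2 = (13/6 − 1)/2 = 7/12
smallest multiple with N1 ≥ 12 and N2 ≥ 10: k = 2  ⇒  N1 = 2·12 = 24, N2 = 2·7 = 14 (N1 ≤ 40, N2 ≤ 30, N2 ≠ N1 ✓), N3 = 24 + 2·14 = 52
check: N1/(N1+N3) with N1 = 24, N3 = 52 gives 6/19; |achieved − target| = 0 ≤ 3/950 ✓

N1=24 N2=14 achieved=6/19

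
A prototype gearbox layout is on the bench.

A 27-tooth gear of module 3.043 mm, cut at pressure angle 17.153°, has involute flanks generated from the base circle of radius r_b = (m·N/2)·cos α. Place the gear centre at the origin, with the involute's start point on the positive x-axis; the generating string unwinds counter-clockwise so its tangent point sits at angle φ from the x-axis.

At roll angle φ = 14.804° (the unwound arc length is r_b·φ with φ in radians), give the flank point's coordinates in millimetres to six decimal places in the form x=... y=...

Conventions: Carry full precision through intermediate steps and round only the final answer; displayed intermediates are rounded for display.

x=40.541741 y=0.224193

recognized (one wheel, involute flank): single-mesh tooth geometry, m = 3.043, N = 27
pitch radius r_p = m·N/2 = 3.043·27/2 = 41.080500
base radius r_b = r_p·cos α = 41.080500·cos 17.153° = 39.253264
roll angle φ = 14.804° = 0.25837854 rad
x = r_b·(cos φ + φ·sin φ) = 40.541741
y = r_b·(sin φ − φ·cos φ) = 0.224193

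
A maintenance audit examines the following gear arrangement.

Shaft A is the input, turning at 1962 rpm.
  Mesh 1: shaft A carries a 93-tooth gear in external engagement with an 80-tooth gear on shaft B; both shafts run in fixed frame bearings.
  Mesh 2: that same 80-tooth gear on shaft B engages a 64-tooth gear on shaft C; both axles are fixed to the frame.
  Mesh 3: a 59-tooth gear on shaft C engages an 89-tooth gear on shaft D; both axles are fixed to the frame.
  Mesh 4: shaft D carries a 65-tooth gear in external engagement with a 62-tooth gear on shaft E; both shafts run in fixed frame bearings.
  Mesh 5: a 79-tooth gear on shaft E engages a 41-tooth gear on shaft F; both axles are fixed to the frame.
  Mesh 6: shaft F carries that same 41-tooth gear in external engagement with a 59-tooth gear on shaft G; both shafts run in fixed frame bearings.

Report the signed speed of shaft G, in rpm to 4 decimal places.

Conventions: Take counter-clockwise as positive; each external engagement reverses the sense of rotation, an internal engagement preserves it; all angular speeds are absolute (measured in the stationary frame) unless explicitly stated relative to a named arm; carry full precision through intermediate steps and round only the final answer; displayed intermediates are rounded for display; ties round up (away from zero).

+2653.1434 rpm

class = fixed-axis compound train [6 meshes; 6 ratios multiply, 6 sense flips]
mesh 1 [93T→80T]: ω = 1962.0000×93/80 = 2280.8250 rpm, sense flips to −
mesh 2 [80T→64T]: ω = 2280.8250×80/64 = 2851.0313 rpm, sense flips to +
mesh 3 [59T→89T]: ω = 2851.0313×59/89 = 1890.0095 rpm, sense flips to −
mesh 4 [65T→62T]: ω = 1890.0095×65/62 = 1981.4616 rpm, sense flips to +
mesh 5 [79T→41T]: ω = 1981.4616×79/41 = 3817.9381 rpm, sense flips to −
mesh 6 [41T→59T]: ω = 3817.9381×41/59 = 2653.1434 rpm, sense flips to +
signed output speed = +2653.1434 rpm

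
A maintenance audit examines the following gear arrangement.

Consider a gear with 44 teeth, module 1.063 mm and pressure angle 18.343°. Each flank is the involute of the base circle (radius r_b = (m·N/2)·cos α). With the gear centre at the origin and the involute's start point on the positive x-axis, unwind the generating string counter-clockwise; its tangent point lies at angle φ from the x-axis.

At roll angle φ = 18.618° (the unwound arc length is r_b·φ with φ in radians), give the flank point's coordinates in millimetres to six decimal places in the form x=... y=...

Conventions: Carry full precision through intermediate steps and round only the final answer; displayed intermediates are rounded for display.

recognized (one wheel, involute flank): single-mesh tooth geometry, m = 1.063, N = 44
pitch radius r_p = m·N/2 = 1.063·44/2 = 23.386000
base radius r_b = r_p·cos α = 23.386000·cos 18.343° = 22.197747
roll angle φ = 18.618° = 0.32494540 rad
x = r_b·(cos φ + φ·sin φ) = 23.338917
y = r_b·(sin φ − φ·cos φ) = 0.251204

x=23.338917 y=0.251204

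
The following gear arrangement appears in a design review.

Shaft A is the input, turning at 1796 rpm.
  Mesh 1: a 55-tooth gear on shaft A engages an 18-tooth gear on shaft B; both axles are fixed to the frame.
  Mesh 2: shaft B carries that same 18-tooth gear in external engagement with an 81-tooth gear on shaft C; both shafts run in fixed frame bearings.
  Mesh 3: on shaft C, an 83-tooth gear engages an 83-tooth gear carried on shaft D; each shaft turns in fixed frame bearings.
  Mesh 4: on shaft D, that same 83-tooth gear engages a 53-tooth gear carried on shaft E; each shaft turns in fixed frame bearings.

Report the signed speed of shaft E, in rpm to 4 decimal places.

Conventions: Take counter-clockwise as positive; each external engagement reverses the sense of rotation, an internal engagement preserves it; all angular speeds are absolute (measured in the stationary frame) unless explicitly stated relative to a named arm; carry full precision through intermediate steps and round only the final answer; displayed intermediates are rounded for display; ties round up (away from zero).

+1909.7927 rpm

recognized (5 fixed axles, 4 meshes): fixed-axis compound train
mesh 1 [55T→18T]: ω = 1796.0000×55/18 = 5487.7778 rpm, sense flips to −
mesh 2 [18T→81T]: ω = 5487.7778×18/81 = 1219.5062 rpm, sense flips to +
mesh 3 [83T→83T]: ω = 1219.5062×83/83 = 1219.5062 rpm, sense flips to −
mesh 4 [83T→53T]: ω = 1219.5062×83/53 = 1909.7927 rpm, sense flips to +
signed output speed = +1909.7927 rpm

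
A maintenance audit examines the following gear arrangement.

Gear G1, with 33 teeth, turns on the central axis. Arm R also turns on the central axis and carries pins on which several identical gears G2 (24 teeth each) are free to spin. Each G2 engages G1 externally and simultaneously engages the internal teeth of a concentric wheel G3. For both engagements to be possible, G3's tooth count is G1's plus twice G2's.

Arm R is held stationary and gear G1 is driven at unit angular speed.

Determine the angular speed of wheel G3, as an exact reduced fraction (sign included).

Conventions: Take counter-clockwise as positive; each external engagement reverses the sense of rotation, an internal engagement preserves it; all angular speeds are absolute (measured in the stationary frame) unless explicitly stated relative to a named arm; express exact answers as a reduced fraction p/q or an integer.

topology: planetary set — G1 33T / G2 24T / G3 81T, arm = carrier (Willis)
ring teeth: 33 + 2·24 = 81
33(ω_sun−ω_arm) = −81(ω_ring−ω_arm),  ω_arm = 0, ω_sun = 1
ω_ring = 0 − (33/81)(1−0) = -11/27
exact speed ratio = -11/27

-11/27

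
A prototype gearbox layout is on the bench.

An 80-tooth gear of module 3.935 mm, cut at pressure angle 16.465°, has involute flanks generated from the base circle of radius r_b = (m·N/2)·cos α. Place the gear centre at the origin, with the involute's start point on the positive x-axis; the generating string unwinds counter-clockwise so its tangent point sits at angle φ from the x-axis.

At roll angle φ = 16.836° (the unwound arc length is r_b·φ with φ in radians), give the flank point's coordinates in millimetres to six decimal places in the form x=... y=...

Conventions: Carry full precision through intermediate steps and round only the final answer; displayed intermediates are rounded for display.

x=157.322137 y=1.265591

recognized (one wheel, involute flank): single-mesh tooth geometry, m = 3.935, N = 80
pitch radius r_p = m·N/2 = 3.935·80/2 = 157.400000
base radius r_b = r_p·cos α = 157.400000·cos 16.465° = 150.945506
roll angle φ = 16.836° = 0.29384363 rad
x = r_b·(cos φ + φ·sin φ) = 157.322137
y = r_b·(sin φ − φ·cos φ) = 1.265591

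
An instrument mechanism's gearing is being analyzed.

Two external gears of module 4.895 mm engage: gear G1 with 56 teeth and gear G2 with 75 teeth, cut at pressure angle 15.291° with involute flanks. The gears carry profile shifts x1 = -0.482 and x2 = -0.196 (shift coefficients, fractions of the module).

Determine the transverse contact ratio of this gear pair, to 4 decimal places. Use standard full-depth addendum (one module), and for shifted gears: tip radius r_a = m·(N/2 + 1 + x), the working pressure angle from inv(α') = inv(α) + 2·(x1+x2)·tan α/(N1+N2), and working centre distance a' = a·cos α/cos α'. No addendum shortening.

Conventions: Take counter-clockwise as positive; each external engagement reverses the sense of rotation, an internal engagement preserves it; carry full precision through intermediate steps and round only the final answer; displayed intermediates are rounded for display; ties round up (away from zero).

2.4848

recognized (one external pair, fixed centres): single-mesh tooth geometry, m = 4.895, N1 = 56, N2 = 75
base radii: r_b1 = 132.207919, r_b2 = 177.064177
tip radii: r_a1 = 139.595610, r_a2 = 187.498080
inv(α') = inv(15.291°) + 2·(-0.482-0.196)·tan α/(56+75) = 0.00369191  ⇒  α' = 12.68757°
a' = a·cos α / cos α' = 320.6225·cos 15.291°/cos 12.68757° = 317.012852
action lengths: √(r_a1²−r_b1²) = 44.810718, √(r_a2²−r_b2²) = 61.675012
base pitch p_b = π·m·cos α = 14.833694
CR = (44.810718 + 61.675012 − 317.012852·sin 12.68757°)/14.833694 = 2.484798
contact ratio ≈ 2.4848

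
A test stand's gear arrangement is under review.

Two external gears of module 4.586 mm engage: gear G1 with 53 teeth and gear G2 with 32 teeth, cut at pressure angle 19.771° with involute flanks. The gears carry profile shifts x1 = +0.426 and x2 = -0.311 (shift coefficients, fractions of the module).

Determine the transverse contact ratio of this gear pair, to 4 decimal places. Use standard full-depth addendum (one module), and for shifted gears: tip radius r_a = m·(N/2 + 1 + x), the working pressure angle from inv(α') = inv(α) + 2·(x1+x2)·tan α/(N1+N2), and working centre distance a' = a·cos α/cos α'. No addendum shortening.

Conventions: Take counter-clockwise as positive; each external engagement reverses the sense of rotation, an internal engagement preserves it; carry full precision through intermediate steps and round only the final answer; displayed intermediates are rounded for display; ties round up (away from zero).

1.7106

class = single-mesh tooth geometry [involute pair 53T × 32T, m = 4.586]
base radii: r_b1 = 114.365121, r_b2 = 69.050639
tip radii: r_a1 = 128.068636, r_a2 = 76.535754
inv(α') = inv(19.771°) + 2·(+0.426-0.311)·tan α/(53+32) = 0.01535409  ⇒  α' = 20.19248°
a' = a·cos α / cos α' = 194.9050·cos 19.771°/cos 20.19248° = 195.427030
action lengths: √(r_a1²−r_b1²) = 57.638483, √(r_a2²−r_b2²) = 33.011073
base pitch p_b = π·m·cos α = 13.558061
CR = (57.638483 + 33.011073 − 195.427030·sin 20.19248°)/13.558061 = 1.710645
contact ratio ≈ 1.7106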